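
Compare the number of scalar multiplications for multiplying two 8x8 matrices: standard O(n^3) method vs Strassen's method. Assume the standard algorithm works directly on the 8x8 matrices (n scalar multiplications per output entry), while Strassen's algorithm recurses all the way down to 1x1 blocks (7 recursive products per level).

Matrix multiplication for 8x8 matrices:

Standard algorithm: 8^3 = 512 multiplications
Strassen's algorithm: 7^(log2(8)) = 7^3 = 343 multiplications
Savings: 512 - 343 = 169 multiplications

Standard: 512 multiplications (8^3). Strassen: 343 multiplications (7^3). Strassen reduces 8 recursive multiplications to 7 at each level.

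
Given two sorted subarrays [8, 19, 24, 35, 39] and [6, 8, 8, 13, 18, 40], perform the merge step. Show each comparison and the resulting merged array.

Merging process:

Compare 8 vs 6: take 6 from right. Merged: [6]
Compare 8 vs 8: take 8 from left. Merged: [6, 8]
Compare 19 vs 8: take 8 from right. Merged: [6, 8, 8]
Compare 19 vs 8: take 8 from right. Merged: [6, 8, 8, 8]
Compare 19 vs 13: take 13 from right. Merged: [6, 8, 8, 8, 13]
Compare 19 vs 18: take 18 from right. Merged: [6, 8, 8, 8, 13, 18]
Compare 19 vs 40: take 19 from left. Merged: [6, 8, 8, 8, 13, 18, 19]
Compare 24 vs 40: take 24 from left. Merged: [6, 8, 8, 8, 13, 18, 19, 24]
Compare 35 vs 40: take 35 from left. Merged: [6, 8, 8, 8, 13, 18, 19, 24, 35]
Compare 39 vs 40: take 39 from left. Merged: [6, 8, 8, 8, 13, 18, 19, 24, 35, 39]
Append remaining from right: [40]. Merged: [6, 8, 8, 8, 13, 18, 19, 24, 35, 39, 40]

Final merged array: [6, 8, 8, 8, 13, 18, 19, 24, 35, 39, 40]
Total comparisons: 10

The merged array is [6, 8, 8, 8, 13, 18, 19, 24, 35, 39, 40], requiring 10 comparisons. The merge step runs in O(n) time where n is the total number of elements.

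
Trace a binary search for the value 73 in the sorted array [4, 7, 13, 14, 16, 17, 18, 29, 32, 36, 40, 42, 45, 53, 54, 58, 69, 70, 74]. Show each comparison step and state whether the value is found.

Binary search for 73 in [4, 7, 13, 14, 16, 17, 18, 29, 32, 36, 40, 42, 45, 53, 54, 58, 69, 70, 74]:

lo=0, hi=18, mid=9, arr[mid]=36 -> 36 < 73, search right half
lo=10, hi=18, mid=14, arr[mid]=54 -> 54 < 73, search right half
lo=15, hi=18, mid=16, arr[mid]=69 -> 69 < 73, search right half
lo=17, hi=18, mid=17, arr[mid]=70 -> 70 < 73, search right half
lo=18, hi=18, mid=18, arr[mid]=74 -> 74 > 73, search left half
lo=18 > hi=17, target 73 not found

Binary search determines that 73 is not in the array after 5 comparisons. The search space was exhausted without finding the target.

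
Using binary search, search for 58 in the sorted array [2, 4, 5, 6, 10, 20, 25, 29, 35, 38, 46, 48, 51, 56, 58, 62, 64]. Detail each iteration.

Binary search for 58 in [2, 4, 5, 6, 10, 20, 25, 29, 35, 38, 46, 48, 51, 56, 58, 62, 64]:

lo=0, hi=16, mid=8, arr[mid]=35 -> 35 < 58, search right half
lo=9, hi=16, mid=12, arr[mid]=51 -> 51 < 58, search right half
lo=13, hi=16, mid=14, arr[mid]=58 -> Found target at index 14!

Binary search finds 58 at index 14 after 3 comparisons. The search repeatedly halves the search space by comparing with the middle element.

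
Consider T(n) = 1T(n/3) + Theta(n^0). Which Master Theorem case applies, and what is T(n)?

Master Theorem for T(n) = 1T(n/3) + O(n^0):

a = 1, b = 3, c = 0
log_b(a) = log_3(1) = 0.0000

Case 2: c = 0 = log_3(1) = 0.0000
T(n) = O(n^0 log n) = O(log n)

For T(n) = 1T(n/3) + O(n^0): log_3(1) = 0.0000. This is Case 2 of the Master Theorem (c = log_b(a), equal work at all levels), giving O(log n).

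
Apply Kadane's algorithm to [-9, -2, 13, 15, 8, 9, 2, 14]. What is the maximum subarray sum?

Using Kadane's algorithm on [-9, -2, 13, 15, 8, 9, 2, 14]:

Scanning through the array:
Position 1 (value -2): max_ending_here = -2, max_so_far = -2
Position 2 (value 13): max_ending_here = 13, max_so_far = 13
Position 3 (value 15): max_ending_here = 28, max_so_far = 28
Position 4 (value 8): max_ending_here = 36, max_so_far = 36
Position 5 (value 9): max_ending_here = 45, max_so_far = 45
Position 6 (value 2): max_ending_here = 47, max_so_far = 47
Position 7 (value 14): max_ending_here = 61, max_so_far = 61

Maximum subarray: [13, 15, 8, 9, 2, 14]
Maximum sum: 61

The maximum subarray is [13, 15, 8, 9, 2, 14] with sum 61. This subarray runs from index 2 to index 7.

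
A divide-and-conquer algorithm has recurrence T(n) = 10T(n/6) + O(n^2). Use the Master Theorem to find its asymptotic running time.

Master Theorem for T(n) = 10T(n/6) + O(n^2):

a = 10, b = 6, c = 2
log_b(a) = log_6(10) = 1.2851

Case 3: c = 2 > log_6(10) = 1.2851
T(n) = O(n^2) = O(n^2)

For T(n) = 10T(n/6) + O(n^2): log_6(10) = 1.2851. This is Case 3 of the Master Theorem (c > log_b(a), work dominated by root), giving O(n^2).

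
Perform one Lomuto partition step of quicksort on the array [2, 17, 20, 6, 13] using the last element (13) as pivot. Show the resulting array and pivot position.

Lomuto partition with pivot = 13:

Initial array: [2, 17, 20, 6, 13]

arr[0]=2 <= 13: swap with position 0, array becomes [2, 17, 20, 6, 13]
arr[1]=17 > 13: no swap
arr[2]=20 > 13: no swap
arr[3]=6 <= 13: swap with position 1, array becomes [2, 6, 20, 17, 13]

Place pivot at position 2: [2, 6, 13, 17, 20]
Pivot position: 2

After partitioning with pivot 13, the array becomes [2, 6, 13, 17, 20]. The pivot is placed at index 2. All elements to the left of the pivot are <= 13, and all elements to the right are > 13.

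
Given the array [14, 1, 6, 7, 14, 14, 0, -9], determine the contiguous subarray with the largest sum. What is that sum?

Using Kadane's algorithm on [14, 1, 6, 7, 14, 14, 0, -9]:

Scanning through the array:
Position 1 (value 1): max_ending_here = 15, max_so_far = 15
Position 2 (value 6): max_ending_here = 21, max_so_far = 21
Position 3 (value 7): max_ending_here = 28, max_so_far = 28
Position 4 (value 14): max_ending_here = 42, max_so_far = 42
Position 5 (value 14): max_ending_here = 56, max_so_far = 56
Position 6 (value 0): max_ending_here = 56, max_so_far = 56
Position 7 (value -9): max_ending_here = 47, max_so_far = 56

Maximum subarray: [14, 1, 6, 7, 14, 14]
Maximum sum: 56

The maximum subarray is [14, 1, 6, 7, 14, 14] with sum 56. This subarray runs from index 0 to index 5.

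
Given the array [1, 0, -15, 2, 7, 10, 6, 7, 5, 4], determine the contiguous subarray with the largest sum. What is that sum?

Using Kadane's algorithm on [1, 0, -15, 2, 7, 10, 6, 7, 5, 4]:

Scanning through the array:
Position 1 (value 0): max_ending_here = 1, max_so_far = 1
Position 2 (value -15): max_ending_here = -14, max_so_far = 1
Position 3 (value 2): max_ending_here = 2, max_so_far = 2
Position 4 (value 7): max_ending_here = 9, max_so_far = 9
Position 5 (value 10): max_ending_here = 19, max_so_far = 19
Position 6 (value 6): max_ending_here = 25, max_so_far = 25
Position 7 (value 7): max_ending_here = 32, max_so_far = 32
Position 8 (value 5): max_ending_here = 37, max_so_far = 37
Position 9 (value 4): max_ending_here = 41, max_so_far = 41

Maximum subarray: [2, 7, 10, 6, 7, 5, 4]
Maximum sum: 41

The maximum subarray is [2, 7, 10, 6, 7, 5, 4] with sum 41. This subarray runs from index 3 to index 9.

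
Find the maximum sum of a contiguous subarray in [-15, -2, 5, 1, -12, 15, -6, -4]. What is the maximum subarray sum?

Using Kadane's algorithm on [-15, -2, 5, 1, -12, 15, -6, -4]:

Scanning through the array:
Position 1 (value -2): max_ending_here = -2, max_so_far = -2
Position 2 (value 5): max_ending_here = 5, max_so_far = 5
Position 3 (value 1): max_ending_here = 6, max_so_far = 6
Position 4 (value -12): max_ending_here = -6, max_so_far = 6
Position 5 (value 15): max_ending_here = 15, max_so_far = 15
Position 6 (value -6): max_ending_here = 9, max_so_far = 15
Position 7 (value -4): max_ending_here = 5, max_so_far = 15

Maximum subarray: [15]
Maximum sum: 15

The maximum subarray is [15] with sum 15. This subarray runs from index 5 to index 5.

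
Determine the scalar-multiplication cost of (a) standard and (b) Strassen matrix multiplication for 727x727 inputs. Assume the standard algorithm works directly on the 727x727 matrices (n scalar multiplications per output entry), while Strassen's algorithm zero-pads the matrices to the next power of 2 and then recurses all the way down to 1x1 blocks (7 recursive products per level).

Matrix multiplication for 727x727 matrices:

Strassen's algorithm requires power-of-2 dimensions. Pad 727x727 to 1024x1024 (next power of 2).

Standard algorithm: 727^3 = 384240583 multiplications
Strassen's algorithm: 7^(log2(1024)) = 7^10 = 282475249 multiplications
Savings: 384240583 - 282475249 = 101765334 multiplications

Standard: 384240583 multiplications (727^3). Strassen: 282475249 multiplications (7^10, after padding to 1024x1024). Strassen reduces 8 recursive multiplications to 7 at each level.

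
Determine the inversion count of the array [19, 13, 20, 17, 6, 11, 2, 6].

Finding inversions in [19, 13, 20, 17, 6, 11, 2, 6]:

(0, 1): arr[0]=19 > arr[1]=13
(0, 3): arr[0]=19 > arr[3]=17
(0, 4): arr[0]=19 > arr[4]=6
(0, 5): arr[0]=19 > arr[5]=11
(0, 6): arr[0]=19 > arr[6]=2
(0, 7): arr[0]=19 > arr[7]=6
(1, 4): arr[1]=13 > arr[4]=6
(1, 5): arr[1]=13 > arr[5]=11
(1, 6): arr[1]=13 > arr[6]=2
(1, 7): arr[1]=13 > arr[7]=6
(2, 3): arr[2]=20 > arr[3]=17
(2, 4): arr[2]=20 > arr[4]=6
(2, 5): arr[2]=20 > arr[5]=11
(2, 6): arr[2]=20 > arr[6]=2
(2, 7): arr[2]=20 > arr[7]=6
(3, 4): arr[3]=17 > arr[4]=6
(3, 5): arr[3]=17 > arr[5]=11
(3, 6): arr[3]=17 > arr[6]=2
(3, 7): arr[3]=17 > arr[7]=6
(4, 6): arr[4]=6 > arr[6]=2
(5, 6): arr[5]=11 > arr[6]=2
(5, 7): arr[5]=11 > arr[7]=6

Total inversions: 22

The array has 22 inversion(s): (0,1), (0,3), (0,4), (0,5), (0,6), (0,7), (1,4), (1,5), (1,6), (1,7), (2,3), (2,4), (2,5), (2,6), (2,7), (3,4), (3,5), (3,6), (3,7), (4,6), (5,6), (5,7). Each pair (i,j) satisfies i < j and arr[i] > arr[j].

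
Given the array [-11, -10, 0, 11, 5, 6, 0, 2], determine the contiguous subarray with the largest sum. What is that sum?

Using Kadane's algorithm on [-11, -10, 0, 11, 5, 6, 0, 2]:

Scanning through the array:
Position 1 (value -10): max_ending_here = -10, max_so_far = -10
Position 2 (value 0): max_ending_here = 0, max_so_far = 0
Position 3 (value 11): max_ending_here = 11, max_so_far = 11
Position 4 (value 5): max_ending_here = 16, max_so_far = 16
Position 5 (value 6): max_ending_here = 22, max_so_far = 22
Position 6 (value 0): max_ending_here = 22, max_so_far = 22
Position 7 (value 2): max_ending_here = 24, max_so_far = 24

Maximum subarray: [0, 11, 5, 6, 0, 2]
Maximum sum: 24

The maximum subarray is [0, 11, 5, 6, 0, 2] with sum 24. This subarray runs from index 2 to index 7.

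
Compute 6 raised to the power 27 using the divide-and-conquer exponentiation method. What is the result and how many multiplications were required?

Computing 6^27 by squaring (build up from 6^1; each line after the first costs one multiplication):

6^1 = 6
6^2 = (6^1)^2 = 6^2 = 36
6^3 = 6 * 6^2 = 6 * 36 = 216
6^6 = (6^3)^2 = 216^2 = 46656
6^12 = (6^6)^2 = 46656^2 = 2176782336
6^13 = 6 * 6^12 = 6 * 2176782336 = 13060694016
6^26 = (6^13)^2 = 13060694016^2 = 170581728179578208256
6^27 = 6 * 6^26 = 6 * 170581728179578208256 = 1023490369077469249536

Result: 1023490369077469249536
Multiplications needed: 7 (7 lines after 6^1)

6^27 = 1023490369077469249536. Using exponentiation by squaring, this requires 7 multiplications. The key idea: if the exponent is even, square the half-power; if odd, multiply by the base once.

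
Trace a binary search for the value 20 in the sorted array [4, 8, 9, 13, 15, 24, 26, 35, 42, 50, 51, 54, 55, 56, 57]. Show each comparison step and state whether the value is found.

Binary search for 20 in [4, 8, 9, 13, 15, 24, 26, 35, 42, 50, 51, 54, 55, 56, 57]:

lo=0, hi=14, mid=7, arr[mid]=35 -> 35 > 20, search left half
lo=0, hi=6, mid=3, arr[mid]=13 -> 13 < 20, search right half
lo=4, hi=6, mid=5, arr[mid]=24 -> 24 > 20, search left half
lo=4, hi=4, mid=4, arr[mid]=15 -> 15 < 20, search right half
lo=5 > hi=4, target 20 not found

Binary search determines that 20 is not in the array after 4 comparisons. The search space was exhausted without finding the target.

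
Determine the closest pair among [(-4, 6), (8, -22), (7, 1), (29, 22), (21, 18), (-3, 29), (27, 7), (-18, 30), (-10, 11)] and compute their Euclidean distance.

Computing all pairwise distances among 9 points:

d((-4, 6), (8, -22)) = 30.4631
d((-4, 6), (7, 1)) = 12.083
d((-4, 6), (29, 22)) = 36.6742
d((-4, 6), (21, 18)) = 27.7308
d((-4, 6), (-3, 29)) = 23.0217
d((-4, 6), (27, 7)) = 31.0161
d((-4, 6), (-18, 30)) = 27.7849
d((-4, 6), (-10, 11)) = 7.8102 <-- minimum
d((8, -22), (7, 1)) = 23.0217
d((8, -22), (29, 22)) = 48.7545
d((8, -22), (21, 18)) = 42.0595
d((8, -22), (-3, 29)) = 52.1728
d((8, -22), (27, 7)) = 34.6699
d((8, -22), (-18, 30)) = 58.1378
d((8, -22), (-10, 11)) = 37.5899
d((7, 1), (29, 22)) = 30.4138
d((7, 1), (21, 18)) = 22.0227
d((7, 1), (-3, 29)) = 29.7321
d((7, 1), (27, 7)) = 20.8806
d((7, 1), (-18, 30)) = 38.2884
d((7, 1), (-10, 11)) = 19.7231
d((29, 22), (21, 18)) = 8.9443
d((29, 22), (-3, 29)) = 32.7567
d((29, 22), (27, 7)) = 15.1327
d((29, 22), (-18, 30)) = 47.676
d((29, 22), (-10, 11)) = 40.5216
d((21, 18), (-3, 29)) = 26.4008
d((21, 18), (27, 7)) = 12.53
d((21, 18), (-18, 30)) = 40.8044
d((21, 18), (-10, 11)) = 31.7805
d((-3, 29), (27, 7)) = 37.2022
d((-3, 29), (-18, 30)) = 15.0333
d((-3, 29), (-10, 11)) = 19.3132
d((27, 7), (-18, 30)) = 50.5371
d((27, 7), (-10, 11)) = 37.2156
d((-18, 30), (-10, 11)) = 20.6155

Closest pair: (-4, 6) and (-10, 11) with distance 7.8102

The closest pair is (-4, 6) and (-10, 11) with Euclidean distance 7.8102. For 9 points, brute-force pairwise comparison is shown above. For large n, the divide-and-conquer algorithm (sort by x, recurse on halves, check the dividing strip) achieves O(n log n).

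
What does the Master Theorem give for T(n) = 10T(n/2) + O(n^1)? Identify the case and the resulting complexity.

Master Theorem for T(n) = 10T(n/2) + O(n^1):

a = 10, b = 2, c = 1
log_b(a) = log_2(10) = 3.3219

Case 1: c = 1 < log_2(10) = 3.3219
T(n) = O(n^(log_2 10))

For T(n) = 10T(n/2) + O(n^1): log_2(10) = 3.3219. This is Case 1 of the Master Theorem (c < log_b(a), work dominated by leaves), giving O(n^(log_2 10)).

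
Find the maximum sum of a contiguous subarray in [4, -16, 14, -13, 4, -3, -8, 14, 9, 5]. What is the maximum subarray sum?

Using Kadane's algorithm on [4, -16, 14, -13, 4, -3, -8, 14, 9, 5]:

Scanning through the array:
Position 1 (value -16): max_ending_here = -12, max_so_far = 4
Position 2 (value 14): max_ending_here = 14, max_so_far = 14
Position 3 (value -13): max_ending_here = 1, max_so_far = 14
Position 4 (value 4): max_ending_here = 5, max_so_far = 14
Position 5 (value -3): max_ending_here = 2, max_so_far = 14
Position 6 (value -8): max_ending_here = -6, max_so_far = 14
Position 7 (value 14): max_ending_here = 14, max_so_far = 14
Position 8 (value 9): max_ending_here = 23, max_so_far = 23
Position 9 (value 5): max_ending_here = 28, max_so_far = 28

Maximum subarray: [14, 9, 5]
Maximum sum: 28

The maximum subarray is [14, 9, 5] with sum 28. This subarray runs from index 7 to index 9.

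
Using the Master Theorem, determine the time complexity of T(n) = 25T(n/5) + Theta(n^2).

Master Theorem for T(n) = 25T(n/5) + O(n^2):

a = 25, b = 5, c = 2
log_b(a) = log_5(25) = 2.0000

Case 2: c = 2 = log_5(25) = 2.0000
T(n) = O(n^2 log n) = O(n^2 log n)

For T(n) = 25T(n/5) + O(n^2): log_5(25) = 2.0000. This is Case 2 of the Master Theorem (c = log_b(a), equal work at all levels), giving O(n^2 log n).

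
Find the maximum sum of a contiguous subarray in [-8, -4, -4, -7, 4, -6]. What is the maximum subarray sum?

Using Kadane's algorithm on [-8, -4, -4, -7, 4, -6]:

Scanning through the array:
Position 1 (value -4): max_ending_here = -4, max_so_far = -4
Position 2 (value -4): max_ending_here = -4, max_so_far = -4
Position 3 (value -7): max_ending_here = -7, max_so_far = -4
Position 4 (value 4): max_ending_here = 4, max_so_far = 4
Position 5 (value -6): max_ending_here = -2, max_so_far = 4

Maximum subarray: [4]
Maximum sum: 4

The maximum subarray is [4] with sum 4. This subarray runs from index 4 to index 4.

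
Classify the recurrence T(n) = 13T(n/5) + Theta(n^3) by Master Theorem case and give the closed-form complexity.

Master Theorem for T(n) = 13T(n/5) + O(n^3):

a = 13, b = 5, c = 3
log_b(a) = log_5(13) = 1.5937

Case 3: c = 3 > log_5(13) = 1.5937
T(n) = O(n^3) = O(n^3)

For T(n) = 13T(n/5) + O(n^3): log_5(13) = 1.5937. This is Case 3 of the Master Theorem (c > log_b(a), work dominated by root), giving O(n^3).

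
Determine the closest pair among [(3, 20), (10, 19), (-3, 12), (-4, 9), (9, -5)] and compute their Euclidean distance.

Computing all pairwise distances among 5 points:

d((3, 20), (10, 19)) = 7.0711
d((3, 20), (-3, 12)) = 10.0
d((3, 20), (-4, 9)) = 13.0384
d((3, 20), (9, -5)) = 25.7099
d((10, 19), (-3, 12)) = 14.7648
d((10, 19), (-4, 9)) = 17.2047
d((10, 19), (9, -5)) = 24.0208
d((-3, 12), (-4, 9)) = 3.1623 <-- minimum
d((-3, 12), (9, -5)) = 20.8087
d((-4, 9), (9, -5)) = 19.105

Closest pair: (-3, 12) and (-4, 9) with distance 3.1623

The closest pair is (-3, 12) and (-4, 9) with Euclidean distance 3.1623. For 5 points, brute-force pairwise comparison is shown above. For large n, the divide-and-conquer algorithm (sort by x, recurse on halves, check the dividing strip) achieves O(n log n).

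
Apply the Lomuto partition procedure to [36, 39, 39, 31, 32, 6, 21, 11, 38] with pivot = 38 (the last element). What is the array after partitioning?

Lomuto partition with pivot = 38:

Initial array: [36, 39, 39, 31, 32, 6, 21, 11, 38]

arr[0]=36 <= 38: swap with position 0, array becomes [36, 39, 39, 31, 32, 6, 21, 11, 38]
arr[1]=39 > 38: no swap
arr[2]=39 > 38: no swap
arr[3]=31 <= 38: swap with position 1, array becomes [36, 31, 39, 39, 32, 6, 21, 11, 38]
arr[4]=32 <= 38: swap with position 2, array becomes [36, 31, 32, 39, 39, 6, 21, 11, 38]
arr[5]=6 <= 38: swap with position 3, array becomes [36, 31, 32, 6, 39, 39, 21, 11, 38]
arr[6]=21 <= 38: swap with position 4, array becomes [36, 31, 32, 6, 21, 39, 39, 11, 38]
arr[7]=11 <= 38: swap with position 5, array becomes [36, 31, 32, 6, 21, 11, 39, 39, 38]

Place pivot at position 6: [36, 31, 32, 6, 21, 11, 38, 39, 39]
Pivot position: 6

After partitioning with pivot 38, the array becomes [36, 31, 32, 6, 21, 11, 38, 39, 39]. The pivot is placed at index 6. All elements to the left of the pivot are <= 38, and all elements to the right are > 38.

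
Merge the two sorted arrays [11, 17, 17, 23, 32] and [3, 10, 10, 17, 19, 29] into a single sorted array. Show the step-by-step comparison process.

Merging process:

Compare 11 vs 3: take 3 from right. Merged: [3]
Compare 11 vs 10: take 10 from right. Merged: [3, 10]
Compare 11 vs 10: take 10 from right. Merged: [3, 10, 10]
Compare 11 vs 17: take 11 from left. Merged: [3, 10, 10, 11]
Compare 17 vs 17: take 17 from left. Merged: [3, 10, 10, 11, 17]
Compare 17 vs 17: take 17 from left. Merged: [3, 10, 10, 11, 17, 17]
Compare 23 vs 17: take 17 from right. Merged: [3, 10, 10, 11, 17, 17, 17]
Compare 23 vs 19: take 19 from right. Merged: [3, 10, 10, 11, 17, 17, 17, 19]
Compare 23 vs 29: take 23 from left. Merged: [3, 10, 10, 11, 17, 17, 17, 19, 23]
Compare 32 vs 29: take 29 from right. Merged: [3, 10, 10, 11, 17, 17, 17, 19, 23, 29]
Append remaining from left: [32]. Merged: [3, 10, 10, 11, 17, 17, 17, 19, 23, 29, 32]

Final merged array: [3, 10, 10, 11, 17, 17, 17, 19, 23, 29, 32]
Total comparisons: 10

The merged array is [3, 10, 10, 11, 17, 17, 17, 19, 23, 29, 32], requiring 10 comparisons. The merge step runs in O(n) time where n is the total number of elements.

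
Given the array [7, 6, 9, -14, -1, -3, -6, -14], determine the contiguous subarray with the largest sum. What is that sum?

Using Kadane's algorithm on [7, 6, 9, -14, -1, -3, -6, -14]:

Scanning through the array:
Position 1 (value 6): max_ending_here = 13, max_so_far = 13
Position 2 (value 9): max_ending_here = 22, max_so_far = 22
Position 3 (value -14): max_ending_here = 8, max_so_far = 22
Position 4 (value -1): max_ending_here = 7, max_so_far = 22
Position 5 (value -3): max_ending_here = 4, max_so_far = 22
Position 6 (value -6): max_ending_here = -2, max_so_far = 22
Position 7 (value -14): max_ending_here = -14, max_so_far = 22

Maximum subarray: [7, 6, 9]
Maximum sum: 22

The maximum subarray is [7, 6, 9] with sum 22. This subarray runs from index 0 to index 2.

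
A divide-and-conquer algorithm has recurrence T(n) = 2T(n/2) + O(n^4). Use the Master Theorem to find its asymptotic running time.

Master Theorem for T(n) = 2T(n/2) + O(n^4):

a = 2, b = 2, c = 4
log_b(a) = log_2(2) = 1.0000

Case 3: c = 4 > log_2(2) = 1.0000
T(n) = O(n^4) = O(n^4)

For T(n) = 2T(n/2) + O(n^4): log_2(2) = 1.0000. This is Case 3 of the Master Theorem (c > log_b(a), work dominated by root), giving O(n^4).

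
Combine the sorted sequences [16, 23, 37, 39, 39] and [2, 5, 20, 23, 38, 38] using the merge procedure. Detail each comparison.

Merging process:

Compare 16 vs 2: take 2 from right. Merged: [2]
Compare 16 vs 5: take 5 from right. Merged: [2, 5]
Compare 16 vs 20: take 16 from left. Merged: [2, 5, 16]
Compare 23 vs 20: take 20 from right. Merged: [2, 5, 16, 20]
Compare 23 vs 23: take 23 from left. Merged: [2, 5, 16, 20, 23]
Compare 37 vs 23: take 23 from right. Merged: [2, 5, 16, 20, 23, 23]
Compare 37 vs 38: take 37 from left. Merged: [2, 5, 16, 20, 23, 23, 37]
Compare 39 vs 38: take 38 from right. Merged: [2, 5, 16, 20, 23, 23, 37, 38]
Compare 39 vs 38: take 38 from right. Merged: [2, 5, 16, 20, 23, 23, 37, 38, 38]
Append remaining from left: [39, 39]. Merged: [2, 5, 16, 20, 23, 23, 37, 38, 38, 39, 39]

Final merged array: [2, 5, 16, 20, 23, 23, 37, 38, 38, 39, 39]
Total comparisons: 9

The merged array is [2, 5, 16, 20, 23, 23, 37, 38, 38, 39, 39], requiring 9 comparisons. The merge step runs in O(n) time where n is the total number of elements.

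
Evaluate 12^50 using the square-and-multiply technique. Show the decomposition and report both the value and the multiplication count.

Computing 12^50 by squaring (build up from 12^1; each line after the first costs one multiplication):

12^1 = 12
12^2 = (12^1)^2 = 12^2 = 144
12^3 = 12 * 12^2 = 12 * 144 = 1728
12^6 = (12^3)^2 = 1728^2 = 2985984
12^12 = (12^6)^2 = 2985984^2 = 8916100448256
12^24 = (12^12)^2 = 8916100448256^2 = 79496847203390844133441536
12^25 = 12 * 12^24 = 12 * 79496847203390844133441536 = 953962166440690129601298432
12^50 = (12^25)^2 = 953962166440690129601298432^2 = 910043815000214977332758527534256632492715260325658624

Result: 910043815000214977332758527534256632492715260325658624
Multiplications needed: 7 (7 lines after 12^1)

12^50 = 910043815000214977332758527534256632492715260325658624. Using exponentiation by squaring, this requires 7 multiplications. The key idea: if the exponent is even, square the half-power; if odd, multiply by the base once.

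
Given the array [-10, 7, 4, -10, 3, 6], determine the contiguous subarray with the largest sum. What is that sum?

Using Kadane's algorithm on [-10, 7, 4, -10, 3, 6]:

Scanning through the array:
Position 1 (value 7): max_ending_here = 7, max_so_far = 7
Position 2 (value 4): max_ending_here = 11, max_so_far = 11
Position 3 (value -10): max_ending_here = 1, max_so_far = 11
Position 4 (value 3): max_ending_here = 4, max_so_far = 11
Position 5 (value 6): max_ending_here = 10, max_so_far = 11

Maximum subarray: [7, 4]
Maximum sum: 11

The maximum subarray is [7, 4] with sum 11. This subarray runs from index 1 to index 2.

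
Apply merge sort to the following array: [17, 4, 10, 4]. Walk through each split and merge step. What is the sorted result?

Merge sort trace:

Split: [17, 4, 10, 4] -> [17, 4] and [10, 4]
  Split: [17, 4] -> [17] and [4]
  Merge: [17] + [4] -> [4, 17]
  Split: [10, 4] -> [10] and [4]
  Merge: [10] + [4] -> [4, 10]
Merge: [4, 17] + [4, 10] -> [4, 4, 10, 17]

Final sorted array: [4, 4, 10, 17]

The merge sort proceeds by recursively splitting the array and merging sorted halves.
After all merges, the sorted array is [4, 4, 10, 17].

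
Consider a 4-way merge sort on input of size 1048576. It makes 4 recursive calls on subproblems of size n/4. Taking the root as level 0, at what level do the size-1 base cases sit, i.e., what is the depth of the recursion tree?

For divide and conquer with division factor 4:

Problem sizes at each level:
Level 0: 1048576
Level 1: 262144
Level 2: 65536
Level 3: 16384
Level 4: 4096
Level 5: 1024
Level 6: 256
Level 7: 64
Level 8: 16
Level 9: 4
Level 10: 1

The root is level 0 and the size-1 base case is level 10 (the tree spans levels 0 through 10, i.e. 11 levels counting the root), so the depth is the number of divisions: log_4(1048576) = 10

The recursion tree depth is log_4(1048576) = 10. At each level, the problem size is divided by 4, so it takes 10 divisions to reduce to a base case of size 1. The algorithm makes 4 recursive calls at each level.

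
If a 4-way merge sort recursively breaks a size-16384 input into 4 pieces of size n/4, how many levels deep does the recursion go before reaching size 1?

For divide and conquer with division factor 4:

Problem sizes at each level:
Level 0: 16384
Level 1: 4096
Level 2: 1024
Level 3: 256
Level 4: 64
Level 5: 16
Level 6: 4
Level 7: 1

The root is level 0 and the size-1 base case is level 7 (the tree spans levels 0 through 7, i.e. 8 levels counting the root), so the depth is the number of divisions: log_4(16384) = 7

The recursion tree depth is log_4(16384) = 7. At each level, the problem size is divided by 4, so it takes 7 divisions to reduce to a base case of size 1. The algorithm makes 4 recursive calls at each level.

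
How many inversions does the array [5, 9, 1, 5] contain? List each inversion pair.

Finding inversions in [5, 9, 1, 5]:

(0, 2): arr[0]=5 > arr[2]=1
(1, 2): arr[1]=9 > arr[2]=1
(1, 3): arr[1]=9 > arr[3]=5

Total inversions: 3

The array has 3 inversion(s): (0,2), (1,2), (1,3). Each pair (i,j) satisfies i < j and arr[i] > arr[j].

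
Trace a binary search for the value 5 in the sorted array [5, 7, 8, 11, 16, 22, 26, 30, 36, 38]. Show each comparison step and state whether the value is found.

Binary search for 5 in [5, 7, 8, 11, 16, 22, 26, 30, 36, 38]:

lo=0, hi=9, mid=4, arr[mid]=16 -> 16 > 5, search left half
lo=0, hi=3, mid=1, arr[mid]=7 -> 7 > 5, search left half
lo=0, hi=0, mid=0, arr[mid]=5 -> Found target at index 0!

Binary search finds 5 at index 0 after 3 comparisons. The search repeatedly halves the search space by comparing with the middle element.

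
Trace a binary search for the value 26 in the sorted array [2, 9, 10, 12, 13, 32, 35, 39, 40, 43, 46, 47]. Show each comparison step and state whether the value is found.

Binary search for 26 in [2, 9, 10, 12, 13, 32, 35, 39, 40, 43, 46, 47]:

lo=0, hi=11, mid=5, arr[mid]=32 -> 32 > 26, search left half
lo=0, hi=4, mid=2, arr[mid]=10 -> 10 < 26, search right half
lo=3, hi=4, mid=3, arr[mid]=12 -> 12 < 26, search right half
lo=4, hi=4, mid=4, arr[mid]=13 -> 13 < 26, search right half
lo=5 > hi=4, target 26 not found

Binary search determines that 26 is not in the array after 4 comparisons. The search space was exhausted without finding the target.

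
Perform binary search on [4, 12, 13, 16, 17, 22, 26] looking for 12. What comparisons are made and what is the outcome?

Binary search for 12 in [4, 12, 13, 16, 17, 22, 26]:

lo=0, hi=6, mid=3, arr[mid]=16 -> 16 > 12, search left half
lo=0, hi=2, mid=1, arr[mid]=12 -> Found target at index 1!

Binary search finds 12 at index 1 after 2 comparisons. The search repeatedly halves the search space by comparing with the middle element.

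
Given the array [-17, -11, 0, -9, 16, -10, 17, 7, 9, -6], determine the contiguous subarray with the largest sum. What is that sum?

Using Kadane's algorithm on [-17, -11, 0, -9, 16, -10, 17, 7, 9, -6]:

Scanning through the array:
Position 1 (value -11): max_ending_here = -11, max_so_far = -11
Position 2 (value 0): max_ending_here = 0, max_so_far = 0
Position 3 (value -9): max_ending_here = -9, max_so_far = 0
Position 4 (value 16): max_ending_here = 16, max_so_far = 16
Position 5 (value -10): max_ending_here = 6, max_so_far = 16
Position 6 (value 17): max_ending_here = 23, max_so_far = 23
Position 7 (value 7): max_ending_here = 30, max_so_far = 30
Position 8 (value 9): max_ending_here = 39, max_so_far = 39
Position 9 (value -6): max_ending_here = 33, max_so_far = 39

Maximum subarray: [16, -10, 17, 7, 9]
Maximum sum: 39

The maximum subarray is [16, -10, 17, 7, 9] with sum 39. This subarray runs from index 4 to index 8.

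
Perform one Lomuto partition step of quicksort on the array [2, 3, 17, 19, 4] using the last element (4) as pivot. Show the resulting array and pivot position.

Lomuto partition with pivot = 4:

Initial array: [2, 3, 17, 19, 4]

arr[0]=2 <= 4: swap with position 0, array becomes [2, 3, 17, 19, 4]
arr[1]=3 <= 4: swap with position 1, array becomes [2, 3, 17, 19, 4]
arr[2]=17 > 4: no swap
arr[3]=19 > 4: no swap

Place pivot at position 2: [2, 3, 4, 19, 17]
Pivot position: 2

After partitioning with pivot 4, the array becomes [2, 3, 4, 19, 17]. The pivot is placed at index 2. All elements to the left of the pivot are <= 4, and all elements to the right are > 4.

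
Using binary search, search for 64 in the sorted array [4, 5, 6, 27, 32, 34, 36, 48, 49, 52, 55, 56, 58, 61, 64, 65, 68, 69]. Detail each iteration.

Binary search for 64 in [4, 5, 6, 27, 32, 34, 36, 48, 49, 52, 55, 56, 58, 61, 64, 65, 68, 69]:

lo=0, hi=17, mid=8, arr[mid]=49 -> 49 < 64, search right half
lo=9, hi=17, mid=13, arr[mid]=61 -> 61 < 64, search right half
lo=14, hi=17, mid=15, arr[mid]=65 -> 65 > 64, search left half
lo=14, hi=14, mid=14, arr[mid]=64 -> Found target at index 14!

Binary search finds 64 at index 14 after 4 comparisons. The search repeatedly halves the search space by comparing with the middle element.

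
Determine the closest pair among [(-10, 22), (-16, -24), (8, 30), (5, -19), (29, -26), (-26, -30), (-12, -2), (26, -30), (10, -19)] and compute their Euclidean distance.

Computing all pairwise distances among 9 points:

d((-10, 22), (-16, -24)) = 46.3897
d((-10, 22), (8, 30)) = 19.6977
d((-10, 22), (5, -19)) = 43.6578
d((-10, 22), (29, -26)) = 61.8466
d((-10, 22), (-26, -30)) = 54.4059
d((-10, 22), (-12, -2)) = 24.0832
d((-10, 22), (26, -30)) = 63.2456
d((-10, 22), (10, -19)) = 45.618
d((-16, -24), (8, 30)) = 59.0931
d((-16, -24), (5, -19)) = 21.587
d((-16, -24), (29, -26)) = 45.0444
d((-16, -24), (-26, -30)) = 11.6619
d((-16, -24), (-12, -2)) = 22.3607
d((-16, -24), (26, -30)) = 42.4264
d((-16, -24), (10, -19)) = 26.4764
d((8, 30), (5, -19)) = 49.0918
d((8, 30), (29, -26)) = 59.808
d((8, 30), (-26, -30)) = 68.9638
d((8, 30), (-12, -2)) = 37.7359
d((8, 30), (26, -30)) = 62.6418
d((8, 30), (10, -19)) = 49.0408
d((5, -19), (29, -26)) = 25.0
d((5, -19), (-26, -30)) = 32.8938
d((5, -19), (-12, -2)) = 24.0416
d((5, -19), (26, -30)) = 23.7065
d((5, -19), (10, -19)) = 5.0 <-- minimum
d((29, -26), (-26, -30)) = 55.1453
d((29, -26), (-12, -2)) = 47.5079
d((29, -26), (26, -30)) = 5.0 <-- minimum
d((29, -26), (10, -19)) = 20.2485
d((-26, -30), (-12, -2)) = 31.305
d((-26, -30), (26, -30)) = 52.0
d((-26, -30), (10, -19)) = 37.6431
d((-12, -2), (26, -30)) = 47.2017
d((-12, -2), (10, -19)) = 27.8029
d((26, -30), (10, -19)) = 19.4165

Minimum distance: 5.0 (tie among 2 pairs: (5, -19) and (10, -19); (29, -26) and (26, -30))

The minimum Euclidean distance is 5.0. There is a tie: 2 pairs achieve this minimum — (5, -19) and (10, -19); (29, -26) and (26, -30). Any of these is a valid closest pair. For 9 points, brute-force pairwise comparison is shown above. For large n, the divide-and-conquer algorithm (sort by x, recurse on halves, check the dividing strip) achieves O(n log n).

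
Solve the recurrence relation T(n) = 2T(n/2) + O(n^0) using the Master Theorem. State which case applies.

Master Theorem for T(n) = 2T(n/2) + O(n^0):

a = 2, b = 2, c = 0
log_b(a) = log_2(2) = 1.0000

Case 1: c = 0 < log_2(2) = 1.0000
T(n) = O(n^(log_2 2)) = O(n)

For T(n) = 2T(n/2) + O(n^0): log_2(2) = 1.0000. This is Case 1 of the Master Theorem (c < log_b(a), work dominated by leaves), giving O(n).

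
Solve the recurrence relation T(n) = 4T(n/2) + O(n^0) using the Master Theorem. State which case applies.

Master Theorem for T(n) = 4T(n/2) + O(n^0):

a = 4, b = 2, c = 0
log_b(a) = log_2(4) = 2.0000

Case 1: c = 0 < log_2(4) = 2.0000
T(n) = O(n^(log_2 4)) = O(n^2)

For T(n) = 4T(n/2) + O(n^0): log_2(4) = 2.0000. This is Case 1 of the Master Theorem (c < log_b(a), work dominated by leaves), giving O(n^2).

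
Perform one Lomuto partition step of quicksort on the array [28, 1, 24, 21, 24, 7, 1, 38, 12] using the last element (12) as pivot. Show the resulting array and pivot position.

Lomuto partition with pivot = 12:

Initial array: [28, 1, 24, 21, 24, 7, 1, 38, 12]

arr[0]=28 > 12: no swap
arr[1]=1 <= 12: swap with position 0, array becomes [1, 28, 24, 21, 24, 7, 1, 38, 12]
arr[2]=24 > 12: no swap
arr[3]=21 > 12: no swap
arr[4]=24 > 12: no swap
arr[5]=7 <= 12: swap with position 1, array becomes [1, 7, 24, 21, 24, 28, 1, 38, 12]
arr[6]=1 <= 12: swap with position 2, array becomes [1, 7, 1, 21, 24, 28, 24, 38, 12]
arr[7]=38 > 12: no swap

Place pivot at position 3: [1, 7, 1, 12, 24, 28, 24, 38, 21]
Pivot position: 3

After partitioning with pivot 12, the array becomes [1, 7, 1, 12, 24, 28, 24, 38, 21]. The pivot is placed at index 3. All elements to the left of the pivot are <= 12, and all elements to the right are > 12.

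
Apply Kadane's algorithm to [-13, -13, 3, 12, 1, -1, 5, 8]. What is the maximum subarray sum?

Using Kadane's algorithm on [-13, -13, 3, 12, 1, -1, 5, 8]:

Scanning through the array:
Position 1 (value -13): max_ending_here = -13, max_so_far = -13
Position 2 (value 3): max_ending_here = 3, max_so_far = 3
Position 3 (value 12): max_ending_here = 15, max_so_far = 15
Position 4 (value 1): max_ending_here = 16, max_so_far = 16
Position 5 (value -1): max_ending_here = 15, max_so_far = 16
Position 6 (value 5): max_ending_here = 20, max_so_far = 20
Position 7 (value 8): max_ending_here = 28, max_so_far = 28

Maximum subarray: [3, 12, 1, -1, 5, 8]
Maximum sum: 28

The maximum subarray is [3, 12, 1, -1, 5, 8] with sum 28. This subarray runs from index 2 to index 7.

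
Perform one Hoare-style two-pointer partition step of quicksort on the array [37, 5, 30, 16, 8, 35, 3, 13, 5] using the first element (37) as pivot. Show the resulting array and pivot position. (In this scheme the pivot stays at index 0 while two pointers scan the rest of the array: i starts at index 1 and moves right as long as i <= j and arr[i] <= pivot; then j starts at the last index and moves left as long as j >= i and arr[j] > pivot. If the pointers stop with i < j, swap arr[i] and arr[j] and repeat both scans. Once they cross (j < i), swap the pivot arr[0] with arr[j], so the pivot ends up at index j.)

Hoare-style two-pointer partition with pivot = 37:

Initial array: [37, 5, 30, 16, 8, 35, 3, 13, 5]

Pointers start at i = 1, j = 8.
i ends at 9, j ends at 8: the pointers have crossed (j < i), so scanning stops.

Swap pivot arr[0] with arr[8] to place pivot at position 8: [5, 5, 30, 16, 8, 35, 3, 13, 37]
Pivot position: 8

After partitioning with pivot 37, the array becomes [5, 5, 30, 16, 8, 35, 3, 13, 37]. The pivot is placed at index 8. All elements to the left of the pivot are <= 37, and all elements to the right are > 37.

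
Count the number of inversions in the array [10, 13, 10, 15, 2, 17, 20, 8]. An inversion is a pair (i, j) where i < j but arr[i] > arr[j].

Finding inversions in [10, 13, 10, 15, 2, 17, 20, 8]:

(0, 4): arr[0]=10 > arr[4]=2
(0, 7): arr[0]=10 > arr[7]=8
(1, 2): arr[1]=13 > arr[2]=10
(1, 4): arr[1]=13 > arr[4]=2
(1, 7): arr[1]=13 > arr[7]=8
(2, 4): arr[2]=10 > arr[4]=2
(2, 7): arr[2]=10 > arr[7]=8
(3, 4): arr[3]=15 > arr[4]=2
(3, 7): arr[3]=15 > arr[7]=8
(5, 7): arr[5]=17 > arr[7]=8
(6, 7): arr[6]=20 > arr[7]=8

Total inversions: 11

The array has 11 inversion(s): (0,4), (0,7), (1,2), (1,4), (1,7), (2,4), (2,7), (3,4), (3,7), (5,7), (6,7). Each pair (i,j) satisfies i < j and arr[i] > arr[j].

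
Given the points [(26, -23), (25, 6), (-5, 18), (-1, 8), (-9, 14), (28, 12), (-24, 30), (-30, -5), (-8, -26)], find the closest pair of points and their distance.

Computing all pairwise distances among 9 points:

d((26, -23), (25, 6)) = 29.0172
d((26, -23), (-5, 18)) = 51.4004
d((26, -23), (-1, 8)) = 41.1096
d((26, -23), (-9, 14)) = 50.9313
d((26, -23), (28, 12)) = 35.0571
d((26, -23), (-24, 30)) = 72.8629
d((26, -23), (-30, -5)) = 58.8218
d((26, -23), (-8, -26)) = 34.1321
d((25, 6), (-5, 18)) = 32.311
d((25, 6), (-1, 8)) = 26.0768
d((25, 6), (-9, 14)) = 34.9285
d((25, 6), (28, 12)) = 6.7082
d((25, 6), (-24, 30)) = 54.5619
d((25, 6), (-30, -5)) = 56.0892
d((25, 6), (-8, -26)) = 45.9674
d((-5, 18), (-1, 8)) = 10.7703
d((-5, 18), (-9, 14)) = 5.6569 <-- minimum
d((-5, 18), (28, 12)) = 33.541
d((-5, 18), (-24, 30)) = 22.4722
d((-5, 18), (-30, -5)) = 33.9706
d((-5, 18), (-8, -26)) = 44.1022
d((-1, 8), (-9, 14)) = 10.0
d((-1, 8), (28, 12)) = 29.2746
d((-1, 8), (-24, 30)) = 31.8277
d((-1, 8), (-30, -5)) = 31.7805
d((-1, 8), (-8, -26)) = 34.7131
d((-9, 14), (28, 12)) = 37.054
d((-9, 14), (-24, 30)) = 21.9317
d((-9, 14), (-30, -5)) = 28.3196
d((-9, 14), (-8, -26)) = 40.0125
d((28, 12), (-24, 30)) = 55.0273
d((28, 12), (-30, -5)) = 60.4401
d((28, 12), (-8, -26)) = 52.345
d((-24, 30), (-30, -5)) = 35.5106
d((-24, 30), (-8, -26)) = 58.2409
d((-30, -5), (-8, -26)) = 30.4138

Closest pair: (-5, 18) and (-9, 14) with distance 5.6569

The closest pair is (-5, 18) and (-9, 14) with Euclidean distance 5.6569. For 9 points, brute-force pairwise comparison is shown above. For large n, the divide-and-conquer algorithm (sort by x, recurse on halves, check the dividing strip) achieves O(n log n).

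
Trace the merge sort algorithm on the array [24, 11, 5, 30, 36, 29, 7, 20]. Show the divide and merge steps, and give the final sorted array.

Merge sort trace:

Split: [24, 11, 5, 30, 36, 29, 7, 20] -> [24, 11, 5, 30] and [36, 29, 7, 20]
  Split: [24, 11, 5, 30] -> [24, 11] and [5, 30]
    Split: [24, 11] -> [24] and [11]
    Merge: [24] + [11] -> [11, 24]
    Split: [5, 30] -> [5] and [30]
    Merge: [5] + [30] -> [5, 30]
  Merge: [11, 24] + [5, 30] -> [5, 11, 24, 30]
  Split: [36, 29, 7, 20] -> [36, 29] and [7, 20]
    Split: [36, 29] -> [36] and [29]
    Merge: [36] + [29] -> [29, 36]
    Split: [7, 20] -> [7] and [20]
    Merge: [7] + [20] -> [7, 20]
  Merge: [29, 36] + [7, 20] -> [7, 20, 29, 36]
Merge: [5, 11, 24, 30] + [7, 20, 29, 36] -> [5, 7, 11, 20, 24, 29, 30, 36]

Final sorted array: [5, 7, 11, 20, 24, 29, 30, 36]

The merge sort proceeds by recursively splitting the array and merging sorted halves.
After all merges, the sorted array is [5, 7, 11, 20, 24, 29, 30, 36].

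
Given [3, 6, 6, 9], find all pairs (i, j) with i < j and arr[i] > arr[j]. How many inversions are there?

Finding inversions in [3, 6, 6, 9]:


Total inversions: 0

The array has 0 inversions. It is already sorted.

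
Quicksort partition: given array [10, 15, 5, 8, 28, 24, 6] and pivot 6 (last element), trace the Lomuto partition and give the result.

Lomuto partition with pivot = 6:

Initial array: [10, 15, 5, 8, 28, 24, 6]

arr[0]=10 > 6: no swap
arr[1]=15 > 6: no swap
arr[2]=5 <= 6: swap with position 0, array becomes [5, 15, 10, 8, 28, 24, 6]
arr[3]=8 > 6: no swap
arr[4]=28 > 6: no swap
arr[5]=24 > 6: no swap

Place pivot at position 1: [5, 6, 10, 8, 28, 24, 15]
Pivot position: 1

After partitioning with pivot 6, the array becomes [5, 6, 10, 8, 28, 24, 15]. The pivot is placed at index 1. All elements to the left of the pivot are <= 6, and all elements to the right are > 6.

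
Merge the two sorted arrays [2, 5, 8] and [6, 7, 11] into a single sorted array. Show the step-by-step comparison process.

Merging process:

Compare 2 vs 6: take 2 from left. Merged: [2]
Compare 5 vs 6: take 5 from left. Merged: [2, 5]
Compare 8 vs 6: take 6 from right. Merged: [2, 5, 6]
Compare 8 vs 7: take 7 from right. Merged: [2, 5, 6, 7]
Compare 8 vs 11: take 8 from left. Merged: [2, 5, 6, 7, 8]
Append remaining from right: [11]. Merged: [2, 5, 6, 7, 8, 11]

Final merged array: [2, 5, 6, 7, 8, 11]
Total comparisons: 5

The merged array is [2, 5, 6, 7, 8, 11], requiring 5 comparisons. The merge step runs in O(n) time where n is the total number of elements.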